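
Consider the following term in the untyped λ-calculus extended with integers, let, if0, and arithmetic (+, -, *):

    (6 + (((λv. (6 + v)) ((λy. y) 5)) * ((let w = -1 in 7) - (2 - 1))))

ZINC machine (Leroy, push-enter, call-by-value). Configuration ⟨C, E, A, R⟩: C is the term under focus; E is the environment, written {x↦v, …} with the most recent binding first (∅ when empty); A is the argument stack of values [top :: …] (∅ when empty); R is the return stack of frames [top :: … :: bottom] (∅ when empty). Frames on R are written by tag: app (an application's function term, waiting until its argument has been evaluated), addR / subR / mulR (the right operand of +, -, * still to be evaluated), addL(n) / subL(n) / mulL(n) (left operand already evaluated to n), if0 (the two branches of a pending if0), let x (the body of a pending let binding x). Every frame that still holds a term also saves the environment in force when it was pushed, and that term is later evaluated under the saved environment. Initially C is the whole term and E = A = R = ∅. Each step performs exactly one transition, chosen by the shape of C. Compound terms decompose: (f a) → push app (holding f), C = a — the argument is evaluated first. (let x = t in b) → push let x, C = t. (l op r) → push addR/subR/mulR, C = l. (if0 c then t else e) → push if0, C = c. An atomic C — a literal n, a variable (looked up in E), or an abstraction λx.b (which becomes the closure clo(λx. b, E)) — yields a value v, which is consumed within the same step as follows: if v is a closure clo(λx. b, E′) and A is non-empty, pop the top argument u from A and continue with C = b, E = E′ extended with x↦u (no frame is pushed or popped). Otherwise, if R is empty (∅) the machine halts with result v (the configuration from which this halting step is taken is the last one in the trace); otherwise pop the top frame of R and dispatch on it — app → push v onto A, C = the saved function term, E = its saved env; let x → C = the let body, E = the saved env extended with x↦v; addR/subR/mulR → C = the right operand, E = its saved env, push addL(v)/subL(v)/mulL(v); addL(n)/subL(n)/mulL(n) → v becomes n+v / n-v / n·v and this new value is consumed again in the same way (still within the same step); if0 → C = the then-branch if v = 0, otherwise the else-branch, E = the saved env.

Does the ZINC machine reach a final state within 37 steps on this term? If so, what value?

Answer: 72

Machine steps:
0. ⟨C=(6 + (((λv. (6 + v)) ((λy. y) 5)) * ((let w = -1 in 7) - (2 - 1)))); E=∅; A=∅; R=∅⟩
1. ⟨C=6; E=∅; A=∅; R=[addR]⟩
2. ⟨C=(((λv. (6 + v)) ((λy. y) 5)) * ((let w = -1 in 7) - (2 - 1))); E=∅; A=∅; R=[addL(6)]⟩
3. ⟨C=((λv. (6 + v)) ((λy. y) 5)); E=∅; A=∅; R=[mulR :: addL(6)]⟩
4. ⟨C=((λy. y) 5); E=∅; A=∅; R=[app :: mulR :: addL(6)]⟩
5. ⟨C=5; E=∅; A=∅; R=[app :: app :: mulR :: addL(6)]⟩
6. ⟨C=(λy. y); E=∅; A=[5]; R=[app :: mulR :: addL(6)]⟩
7. ⟨C=y; E={y↦5}; A=∅; R=[app :: mulR :: addL(6)]⟩
8. ⟨C=(λv. (6 + v)); E=∅; A=[5]; R=[mulR :: addL(6)]⟩
9. ⟨C=(6 + v); E={v↦5}; A=∅; R=[mulR :: addL(6)]⟩
10. ⟨C=6; E={v↦5}; A=∅; R=[addR :: mulR :: addL(6)]⟩
11. ⟨C=v; E={v↦5}; A=∅; R=[addL(6) :: mulR :: addL(6)]⟩
12. ⟨C=((let w = -1 in 7) - (2 - 1)); E=∅; A=∅; R=[mulL(11) :: addL(6)]⟩
13. ⟨C=(let w = -1 in 7); E=∅; A=∅; R=[subR :: mulL(11) :: addL(6)]⟩
14. ⟨C=-1; E=∅; A=∅; R=[let w :: subR :: mulL(11) :: addL(6)]⟩
15. ⟨C=7; E={w↦-1}; A=∅; R=[subR :: mulL(11) :: addL(6)]⟩
16. ⟨C=(2 - 1); E=∅; A=∅; R=[subL(7) :: mulL(11) :: addL(6)]⟩
17. ⟨C=2; E=∅; A=∅; R=[subR :: subL(7) :: mulL(11) :: addL(6)]⟩
18. ⟨C=1; E=∅; A=∅; R=[subL(2) :: subL(7) :: mulL(11) :: addL(6)]⟩
→ final value 72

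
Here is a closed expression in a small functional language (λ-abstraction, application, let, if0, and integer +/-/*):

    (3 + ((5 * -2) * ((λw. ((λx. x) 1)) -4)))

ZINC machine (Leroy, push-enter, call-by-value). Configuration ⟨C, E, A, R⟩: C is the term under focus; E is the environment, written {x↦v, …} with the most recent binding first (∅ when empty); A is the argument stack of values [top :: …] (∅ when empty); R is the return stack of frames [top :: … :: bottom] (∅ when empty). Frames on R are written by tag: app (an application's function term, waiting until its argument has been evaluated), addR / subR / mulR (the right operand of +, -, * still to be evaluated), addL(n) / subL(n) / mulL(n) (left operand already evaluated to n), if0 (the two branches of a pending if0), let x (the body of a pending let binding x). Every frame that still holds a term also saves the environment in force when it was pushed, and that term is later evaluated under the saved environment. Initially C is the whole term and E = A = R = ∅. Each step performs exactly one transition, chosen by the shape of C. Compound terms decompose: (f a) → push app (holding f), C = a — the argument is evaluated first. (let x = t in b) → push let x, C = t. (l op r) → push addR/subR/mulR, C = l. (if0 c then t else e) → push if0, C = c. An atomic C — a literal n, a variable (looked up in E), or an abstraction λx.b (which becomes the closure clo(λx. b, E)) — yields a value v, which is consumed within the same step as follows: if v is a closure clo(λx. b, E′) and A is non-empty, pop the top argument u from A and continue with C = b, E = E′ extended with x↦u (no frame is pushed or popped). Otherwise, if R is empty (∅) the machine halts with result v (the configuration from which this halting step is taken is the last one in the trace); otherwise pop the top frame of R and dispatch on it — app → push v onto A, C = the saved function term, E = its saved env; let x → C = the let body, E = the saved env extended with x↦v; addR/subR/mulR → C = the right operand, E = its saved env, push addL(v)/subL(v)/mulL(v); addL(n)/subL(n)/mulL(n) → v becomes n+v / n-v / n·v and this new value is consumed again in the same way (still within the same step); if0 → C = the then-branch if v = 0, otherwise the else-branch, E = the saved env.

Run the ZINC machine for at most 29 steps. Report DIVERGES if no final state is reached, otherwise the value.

[0] [C=(3 + ((5 * -2) * ((λw. ((λx. x) 1)) -4))) | E=∅ | A=∅ | R=∅]
[1] [C=3 | E=∅ | A=∅ | R=[addR]]
[2] [C=((5 * -2) * ((λw. ((λx. x) 1)) -4)) | E=∅ | A=∅ | R=[addL(3)]]
[3] [C=(5 * -2) | E=∅ | A=∅ | R=[mulR :: addL(3)]]
[4] [C=5 | E=∅ | A=∅ | R=[mulR :: mulR :: addL(3)]]
[5] [C=-2 | E=∅ | A=∅ | R=[mulL(5) :: mulR :: addL(3)]]
[6] [C=((λw. ((λx. x) 1)) -4) | E=∅ | A=∅ | R=[mulL(-10) :: addL(3)]]
[7] [C=-4 | E=∅ | A=∅ | R=[app :: mulL(-10) :: addL(3)]]
[8] [C=(λw. ((λx. x) 1)) | E=∅ | A=[-4] | R=[mulL(-10) :: addL(3)]]
[9] [C=((λx. x) 1) | E={w↦-4} | A=∅ | R=[mulL(-10) :: addL(3)]]
[10] [C=1 | E={w↦-4} | A=∅ | R=[app :: mulL(-10) :: addL(3)]]
[11] [C=(λx. x) | E={w↦-4} | A=[1] | R=[mulL(-10) :: addL(3)]]
[12] [C=x | E={x↦1, w↦-4} | A=∅ | R=[mulL(-10) :: addL(3)]]
→ final value -7

Answer: -7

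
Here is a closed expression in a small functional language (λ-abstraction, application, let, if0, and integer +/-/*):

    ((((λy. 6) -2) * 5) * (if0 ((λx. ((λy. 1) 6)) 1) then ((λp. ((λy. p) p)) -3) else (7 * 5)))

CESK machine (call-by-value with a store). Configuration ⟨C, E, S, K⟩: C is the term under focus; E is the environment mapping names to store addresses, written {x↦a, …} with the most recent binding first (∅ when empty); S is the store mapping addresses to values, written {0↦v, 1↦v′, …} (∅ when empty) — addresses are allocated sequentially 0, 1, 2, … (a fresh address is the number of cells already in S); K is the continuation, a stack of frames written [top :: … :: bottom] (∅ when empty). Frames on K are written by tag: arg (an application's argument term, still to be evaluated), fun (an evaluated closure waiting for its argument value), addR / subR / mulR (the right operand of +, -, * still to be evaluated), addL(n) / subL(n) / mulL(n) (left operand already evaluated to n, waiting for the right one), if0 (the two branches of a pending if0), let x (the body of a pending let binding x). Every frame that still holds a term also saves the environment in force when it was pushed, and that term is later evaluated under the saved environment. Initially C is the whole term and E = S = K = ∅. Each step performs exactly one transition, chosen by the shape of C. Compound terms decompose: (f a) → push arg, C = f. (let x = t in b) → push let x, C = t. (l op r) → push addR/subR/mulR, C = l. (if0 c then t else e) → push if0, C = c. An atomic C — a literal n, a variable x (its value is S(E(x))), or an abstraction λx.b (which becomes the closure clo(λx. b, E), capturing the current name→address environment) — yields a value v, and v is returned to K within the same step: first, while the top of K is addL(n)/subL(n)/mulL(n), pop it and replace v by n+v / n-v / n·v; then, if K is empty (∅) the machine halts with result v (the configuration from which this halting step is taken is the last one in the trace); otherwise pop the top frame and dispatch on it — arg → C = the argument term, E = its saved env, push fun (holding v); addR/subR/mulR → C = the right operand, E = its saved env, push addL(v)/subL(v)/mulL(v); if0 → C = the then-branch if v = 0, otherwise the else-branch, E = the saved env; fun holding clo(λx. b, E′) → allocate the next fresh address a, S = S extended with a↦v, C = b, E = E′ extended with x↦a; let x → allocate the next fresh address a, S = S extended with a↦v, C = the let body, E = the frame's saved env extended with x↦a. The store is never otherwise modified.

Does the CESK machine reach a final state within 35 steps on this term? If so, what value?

Answer: 1050

Execution trace:
0. ⟨C=((((λy. 6) -2) * 5) * (if0 ((λx. ((λy. 1) 6)) 1) then ((λp. ((λy. p) p)) -3) else (7 * 5))); E=∅; S=∅; K=∅⟩
1. ⟨C=(((λy. 6) -2) * 5); E=∅; S=∅; K=[mulR]⟩
2. ⟨C=((λy. 6) -2); E=∅; S=∅; K=[mulR :: mulR]⟩
3. ⟨C=(λy. 6); E=∅; S=∅; K=[arg :: mulR :: mulR]⟩
4. ⟨C=-2; E=∅; S=∅; K=[fun :: mulR :: mulR]⟩
5. ⟨C=6; E={y↦0}; S={0↦-2}; K=[mulR :: mulR]⟩
6. ⟨C=5; E=∅; S={0↦-2}; K=[mulL(6) :: mulR]⟩
7. ⟨C=(if0 ((λx. ((λy. 1) 6)) 1) then ((λp. ((λy. p) p)) -3) else (7 * 5)); E=∅; S={0↦-2}; K=[mulL(30)]⟩
8. ⟨C=((λx. ((λy. 1) 6)) 1); E=∅; S={0↦-2}; K=[if0 :: mulL(30)]⟩
9. ⟨C=(λx. ((λy. 1) 6)); E=∅; S={0↦-2}; K=[arg :: if0 :: mulL(30)]⟩
10. ⟨C=1; E=∅; S={0↦-2}; K=[fun :: if0 :: mulL(30)]⟩
11. ⟨C=((λy. 1) 6); E={x↦1}; S={0↦-2, 1↦1}; K=[if0 :: mulL(30)]⟩
12. ⟨C=(λy. 1); E={x↦1}; S={0↦-2, 1↦1}; K=[arg :: if0 :: mulL(30)]⟩
13. ⟨C=6; E={x↦1}; S={0↦-2, 1↦1}; K=[fun :: if0 :: mulL(30)]⟩
14. ⟨C=1; E={y↦2, x↦1}; S={0↦-2, 1↦1, 2↦6}; K=[if0 :: mulL(30)]⟩
15. ⟨C=(7 * 5); E=∅; S={0↦-2, 1↦1, 2↦6}; K=[mulL(30)]⟩
16. ⟨C=7; E=∅; S={0↦-2, 1↦1, 2↦6}; K=[mulR :: mulL(30)]⟩
17. ⟨C=5; E=∅; S={0↦-2, 1↦1, 2↦6}; K=[mulL(7) :: mulL(30)]⟩
→ final value 1050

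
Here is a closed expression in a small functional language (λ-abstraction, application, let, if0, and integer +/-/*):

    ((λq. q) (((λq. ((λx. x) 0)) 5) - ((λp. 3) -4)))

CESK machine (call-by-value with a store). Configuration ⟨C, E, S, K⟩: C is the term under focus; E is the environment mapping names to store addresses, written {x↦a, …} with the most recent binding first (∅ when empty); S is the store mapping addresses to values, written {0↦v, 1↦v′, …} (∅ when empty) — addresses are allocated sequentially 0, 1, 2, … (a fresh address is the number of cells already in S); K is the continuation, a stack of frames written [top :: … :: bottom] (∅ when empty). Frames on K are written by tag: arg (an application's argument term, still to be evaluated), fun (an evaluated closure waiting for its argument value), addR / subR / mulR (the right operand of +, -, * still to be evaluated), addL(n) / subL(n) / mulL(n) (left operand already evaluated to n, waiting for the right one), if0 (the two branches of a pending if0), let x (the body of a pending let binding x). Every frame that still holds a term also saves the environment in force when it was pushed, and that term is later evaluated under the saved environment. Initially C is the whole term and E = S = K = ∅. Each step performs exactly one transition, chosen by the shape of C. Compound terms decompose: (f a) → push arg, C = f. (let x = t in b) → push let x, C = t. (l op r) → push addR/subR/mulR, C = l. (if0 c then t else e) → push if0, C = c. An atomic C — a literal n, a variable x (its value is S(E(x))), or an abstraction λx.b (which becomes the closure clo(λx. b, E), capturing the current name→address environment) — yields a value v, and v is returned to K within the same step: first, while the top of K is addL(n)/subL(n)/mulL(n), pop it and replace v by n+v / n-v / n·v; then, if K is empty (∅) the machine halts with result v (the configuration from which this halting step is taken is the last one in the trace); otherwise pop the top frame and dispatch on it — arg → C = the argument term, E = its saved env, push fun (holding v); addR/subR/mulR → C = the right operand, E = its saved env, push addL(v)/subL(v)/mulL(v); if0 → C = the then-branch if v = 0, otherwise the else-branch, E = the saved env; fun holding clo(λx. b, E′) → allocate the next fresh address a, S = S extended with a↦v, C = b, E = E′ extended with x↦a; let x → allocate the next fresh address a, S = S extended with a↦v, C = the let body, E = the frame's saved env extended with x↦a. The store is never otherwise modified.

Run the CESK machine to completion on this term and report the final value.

[0] ⟨C=((λq. q) (((λq. ((λx. x) 0)) 5) - ((λp. 3) -4))); E=∅; S=∅; K=∅⟩
[1] ⟨C=(λq. q); E=∅; S=∅; K=[arg]⟩
[2] ⟨C=(((λq. ((λx. x) 0)) 5) - ((λp. 3) -4)); E=∅; S=∅; K=[fun]⟩
[3] ⟨C=((λq. ((λx. x) 0)) 5); E=∅; S=∅; K=[subR :: fun]⟩
[4] ⟨C=(λq. ((λx. x) 0)); E=∅; S=∅; K=[arg :: subR :: fun]⟩
[5] ⟨C=5; E=∅; S=∅; K=[fun :: subR :: fun]⟩
[6] ⟨C=((λx. x) 0); E={q↦0}; S={0↦5}; K=[subR :: fun]⟩
[7] ⟨C=(λx. x); E={q↦0}; S={0↦5}; K=[arg :: subR :: fun]⟩
[8] ⟨C=0; E={q↦0}; S={0↦5}; K=[fun :: subR :: fun]⟩
[9] ⟨C=x; E={x↦1, q↦0}; S={0↦5, 1↦0}; K=[subR :: fun]⟩
[10] ⟨C=((λp. 3) -4); E=∅; S={0↦5, 1↦0}; K=[subL(0) :: fun]⟩
[11] ⟨C=(λp. 3); E=∅; S={0↦5, 1↦0}; K=[arg :: subL(0) :: fun]⟩
[12] ⟨C=-4; E=∅; S={0↦5, 1↦0}; K=[fun :: subL(0) :: fun]⟩
[13] ⟨C=3; E={p↦2}; S={0↦5, 1↦0, 2↦-4}; K=[subL(0) :: fun]⟩
[14] ⟨C=q; E={q↦3}; S={0↦5, 1↦0, 2↦-4, 3↦-3}; K=∅⟩
→ final value -3

Answer: -3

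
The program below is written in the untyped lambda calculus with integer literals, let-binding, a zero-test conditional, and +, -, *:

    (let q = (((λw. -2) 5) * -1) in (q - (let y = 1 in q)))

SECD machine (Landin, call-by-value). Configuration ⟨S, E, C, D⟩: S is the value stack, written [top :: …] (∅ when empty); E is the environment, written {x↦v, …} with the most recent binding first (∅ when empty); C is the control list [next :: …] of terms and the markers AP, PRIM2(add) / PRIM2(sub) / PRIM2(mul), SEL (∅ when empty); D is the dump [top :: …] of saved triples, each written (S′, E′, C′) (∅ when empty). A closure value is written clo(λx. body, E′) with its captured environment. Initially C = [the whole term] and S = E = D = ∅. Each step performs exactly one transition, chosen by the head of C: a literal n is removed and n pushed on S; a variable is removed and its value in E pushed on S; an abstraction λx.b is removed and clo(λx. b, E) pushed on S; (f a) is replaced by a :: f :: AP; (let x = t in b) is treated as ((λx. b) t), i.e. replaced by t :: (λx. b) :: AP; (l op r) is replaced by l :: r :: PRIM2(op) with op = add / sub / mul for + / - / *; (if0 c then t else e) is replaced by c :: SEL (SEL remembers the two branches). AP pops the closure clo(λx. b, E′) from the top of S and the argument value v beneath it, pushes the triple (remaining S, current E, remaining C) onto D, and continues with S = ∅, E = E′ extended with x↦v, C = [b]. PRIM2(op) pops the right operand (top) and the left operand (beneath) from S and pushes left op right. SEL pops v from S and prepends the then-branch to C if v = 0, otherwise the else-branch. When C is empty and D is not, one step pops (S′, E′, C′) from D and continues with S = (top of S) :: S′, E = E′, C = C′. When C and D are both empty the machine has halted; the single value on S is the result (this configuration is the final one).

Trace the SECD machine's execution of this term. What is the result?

0. <S=∅, E=∅, C=[(let q = (((λw. -2) 5) * -1) in (q - (let y = 1 in q)))], D=∅>
1. <S=∅, E=∅, C=[(((λw. -2) 5) * -1) :: (λq. (q - (let y = 1 in q))) :: AP], D=∅>
2. <S=∅, E=∅, C=[((λw. -2) 5) :: -1 :: PRIM2(mul) :: (λq. (q - (let y = 1 in q))) :: AP], D=∅>
3. <S=∅, E=∅, C=[5 :: (λw. -2) :: AP :: -1 :: PRIM2(mul) :: (λq. (q - (let y = 1 in q))) :: AP], D=∅>
4. <S=[5], E=∅, C=[(λw. -2) :: AP :: -1 :: PRIM2(mul) :: (λq. (q - (let y = 1 in q))) :: AP], D=∅>
5. <S=[clo(λw. -2, ∅) :: 5], E=∅, C=[AP :: -1 :: PRIM2(mul) :: (λq. (q - (let y = 1 in q))) :: AP], D=∅>
6. <S=∅, E={w↦5}, C=[-2], D=[(∅, ∅, [-1 :: PRIM2(mul) :: (λq. (q - (let y = 1 in q))) :: AP])]>
7. <S=[-2], E={w↦5}, C=∅, D=[(∅, ∅, [-1 :: PRIM2(mul) :: (λq. (q - (let y = 1 in q))) :: AP])]>
8. <S=[-2], E=∅, C=[-1 :: PRIM2(mul) :: (λq. (q - (let y = 1 in q))) :: AP], D=∅>
9. <S=[-1 :: -2], E=∅, C=[PRIM2(mul) :: (λq. (q - (let y = 1 in q))) :: AP], D=∅>
10. <S=[2], E=∅, C=[(λq. (q - (let y = 1 in q))) :: AP], D=∅>
11. <S=[clo(λq. (q - (let y = 1 in q)), ∅) :: 2], E=∅, C=[AP], D=∅>
12. <S=∅, E={q↦2}, C=[(q - (let y = 1 in q))], D=[(∅, ∅, ∅)]>
13. <S=∅, E={q↦2}, C=[q :: (let y = 1 in q) :: PRIM2(sub)], D=[(∅, ∅, ∅)]>
14. <S=[2], E={q↦2}, C=[(let y = 1 in q) :: PRIM2(sub)], D=[(∅, ∅, ∅)]>
15. <S=[2], E={q↦2}, C=[1 :: (λy. q) :: AP :: PRIM2(sub)], D=[(∅, ∅, ∅)]>
16. <S=[1 :: 2], E={q↦2}, C=[(λy. q) :: AP :: PRIM2(sub)], D=[(∅, ∅, ∅)]>
17. <S=[clo(λy. q, {q↦2}) :: 1 :: 2], E={q↦2}, C=[AP :: PRIM2(sub)], D=[(∅, ∅, ∅)]>
18. <S=∅, E={y↦1, q↦2}, C=[q], D=[([2], {q↦2}, [PRIM2(sub)]) :: (∅, ∅, ∅)]>
19. <S=[2], E={y↦1, q↦2}, C=∅, D=[([2], {q↦2}, [PRIM2(sub)]) :: (∅, ∅, ∅)]>
20. <S=[2 :: 2], E={q↦2}, C=[PRIM2(sub)], D=[(∅, ∅, ∅)]>
21. <S=[0], E={q↦2}, C=∅, D=[(∅, ∅, ∅)]>
22. <S=[0], E=∅, C=∅, D=∅>
→ final value 0

Answer: 0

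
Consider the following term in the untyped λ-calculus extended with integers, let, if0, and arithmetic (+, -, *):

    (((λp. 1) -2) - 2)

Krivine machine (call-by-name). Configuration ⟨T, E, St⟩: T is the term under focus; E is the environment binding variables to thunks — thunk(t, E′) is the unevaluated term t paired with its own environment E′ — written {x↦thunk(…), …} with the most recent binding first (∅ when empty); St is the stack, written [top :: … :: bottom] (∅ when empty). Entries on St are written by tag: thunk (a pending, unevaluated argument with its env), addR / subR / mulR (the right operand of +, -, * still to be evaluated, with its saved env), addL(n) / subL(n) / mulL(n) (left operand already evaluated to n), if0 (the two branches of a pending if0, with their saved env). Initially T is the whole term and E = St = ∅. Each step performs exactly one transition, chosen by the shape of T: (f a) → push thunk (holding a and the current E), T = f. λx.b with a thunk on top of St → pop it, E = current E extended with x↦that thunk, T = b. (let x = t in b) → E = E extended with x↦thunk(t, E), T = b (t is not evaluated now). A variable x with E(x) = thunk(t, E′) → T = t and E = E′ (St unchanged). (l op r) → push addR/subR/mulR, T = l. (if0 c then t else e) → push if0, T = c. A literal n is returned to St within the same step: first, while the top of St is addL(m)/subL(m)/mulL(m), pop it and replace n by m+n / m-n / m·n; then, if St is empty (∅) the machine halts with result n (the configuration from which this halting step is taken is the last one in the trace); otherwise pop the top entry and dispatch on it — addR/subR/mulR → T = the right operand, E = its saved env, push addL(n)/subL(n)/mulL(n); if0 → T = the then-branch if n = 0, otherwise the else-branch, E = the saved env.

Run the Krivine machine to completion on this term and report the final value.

Answer: -1

Machine steps:
0. <T=(((λp. 1) -2) - 2), E=∅, St=∅>
1. <T=((λp. 1) -2), E=∅, St=[subR]>
2. <T=(λp. 1), E=∅, St=[thunk :: subR]>
3. <T=1, E={p↦thunk(-2, ∅)}, St=[subR]>
4. <T=2, E=∅, St=[subL(1)]>
→ final value -1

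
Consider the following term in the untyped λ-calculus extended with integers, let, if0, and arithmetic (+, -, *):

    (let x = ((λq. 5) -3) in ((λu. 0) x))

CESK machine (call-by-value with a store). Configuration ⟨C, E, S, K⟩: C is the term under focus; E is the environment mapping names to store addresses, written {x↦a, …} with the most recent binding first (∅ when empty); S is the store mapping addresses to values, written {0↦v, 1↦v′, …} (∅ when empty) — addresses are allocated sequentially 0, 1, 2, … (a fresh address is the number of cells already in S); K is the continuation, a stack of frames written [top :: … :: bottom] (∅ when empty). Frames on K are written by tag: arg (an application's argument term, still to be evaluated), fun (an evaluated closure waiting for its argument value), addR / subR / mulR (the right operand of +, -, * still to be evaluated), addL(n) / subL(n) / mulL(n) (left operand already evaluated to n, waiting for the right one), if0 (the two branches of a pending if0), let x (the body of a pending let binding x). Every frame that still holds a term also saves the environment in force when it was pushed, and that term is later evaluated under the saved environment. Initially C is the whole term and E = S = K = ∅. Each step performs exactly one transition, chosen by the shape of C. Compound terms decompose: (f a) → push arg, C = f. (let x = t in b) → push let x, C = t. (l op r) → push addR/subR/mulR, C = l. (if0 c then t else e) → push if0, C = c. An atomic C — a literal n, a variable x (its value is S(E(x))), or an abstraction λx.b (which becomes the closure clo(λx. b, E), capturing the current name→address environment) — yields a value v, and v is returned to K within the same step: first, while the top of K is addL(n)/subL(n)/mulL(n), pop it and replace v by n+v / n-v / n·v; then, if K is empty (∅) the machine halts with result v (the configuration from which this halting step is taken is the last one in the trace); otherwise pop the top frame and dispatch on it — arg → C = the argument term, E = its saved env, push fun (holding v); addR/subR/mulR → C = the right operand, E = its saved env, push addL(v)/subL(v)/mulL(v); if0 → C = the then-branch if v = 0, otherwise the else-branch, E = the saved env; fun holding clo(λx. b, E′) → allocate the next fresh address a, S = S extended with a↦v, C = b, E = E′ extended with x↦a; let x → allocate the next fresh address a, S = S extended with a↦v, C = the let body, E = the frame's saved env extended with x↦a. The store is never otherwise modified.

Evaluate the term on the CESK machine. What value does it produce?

Answer: 0

Machine steps:
0. [C=(let x = ((λq. 5) -3) in ((λu. 0) x)) | E=∅ | S=∅ | K=∅]
1. [C=((λq. 5) -3) | E=∅ | S=∅ | K=[let x]]
2. [C=(λq. 5) | E=∅ | S=∅ | K=[arg :: let x]]
3. [C=-3 | E=∅ | S=∅ | K=[fun :: let x]]
4. [C=5 | E={q↦0} | S={0↦-3} | K=[let x]]
5. [C=((λu. 0) x) | E={x↦1} | S={0↦-3, 1↦5} | K=∅]
6. [C=(λu. 0) | E={x↦1} | S={0↦-3, 1↦5} | K=[arg]]
7. [C=x | E={x↦1} | S={0↦-3, 1↦5} | K=[fun]]
8. [C=0 | E={u↦2, x↦1} | S={0↦-3, 1↦5, 2↦5} | K=∅]
→ final value 0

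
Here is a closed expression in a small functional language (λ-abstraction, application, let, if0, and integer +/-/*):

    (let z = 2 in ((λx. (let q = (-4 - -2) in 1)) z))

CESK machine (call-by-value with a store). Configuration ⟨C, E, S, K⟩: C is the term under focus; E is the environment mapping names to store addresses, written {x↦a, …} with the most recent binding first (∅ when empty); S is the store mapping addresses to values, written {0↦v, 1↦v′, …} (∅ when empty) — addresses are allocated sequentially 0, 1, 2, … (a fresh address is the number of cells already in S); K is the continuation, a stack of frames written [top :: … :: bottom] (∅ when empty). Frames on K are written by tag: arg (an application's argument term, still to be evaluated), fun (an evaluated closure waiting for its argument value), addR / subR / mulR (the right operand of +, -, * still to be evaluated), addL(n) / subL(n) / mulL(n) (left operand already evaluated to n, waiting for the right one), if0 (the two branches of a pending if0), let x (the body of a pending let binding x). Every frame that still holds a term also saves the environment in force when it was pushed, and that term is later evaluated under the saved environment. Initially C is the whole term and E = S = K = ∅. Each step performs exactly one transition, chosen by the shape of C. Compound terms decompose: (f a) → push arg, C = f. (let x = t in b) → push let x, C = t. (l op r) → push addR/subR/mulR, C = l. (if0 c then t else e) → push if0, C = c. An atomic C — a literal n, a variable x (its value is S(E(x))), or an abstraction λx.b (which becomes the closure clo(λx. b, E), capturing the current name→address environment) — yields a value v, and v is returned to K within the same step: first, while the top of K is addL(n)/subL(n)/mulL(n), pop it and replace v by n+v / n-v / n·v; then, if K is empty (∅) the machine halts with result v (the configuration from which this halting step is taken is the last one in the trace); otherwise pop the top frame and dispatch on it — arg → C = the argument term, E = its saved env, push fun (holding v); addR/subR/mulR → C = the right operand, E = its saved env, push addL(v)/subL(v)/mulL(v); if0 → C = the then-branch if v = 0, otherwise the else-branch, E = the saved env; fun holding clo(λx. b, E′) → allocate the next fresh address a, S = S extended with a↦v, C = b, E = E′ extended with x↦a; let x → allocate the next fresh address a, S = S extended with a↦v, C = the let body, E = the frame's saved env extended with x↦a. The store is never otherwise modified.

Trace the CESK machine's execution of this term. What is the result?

[0] <C=(let z = 2 in ((λx. (let q = (-4 - -2) in 1)) z)), E=∅, S=∅, K=∅>
[1] <C=2, E=∅, S=∅, K=[let z]>
[2] <C=((λx. (let q = (-4 - -2) in 1)) z), E={z↦0}, S={0↦2}, K=∅>
[3] <C=(λx. (let q = (-4 - -2) in 1)), E={z↦0}, S={0↦2}, K=[arg]>
[4] <C=z, E={z↦0}, S={0↦2}, K=[fun]>
[5] <C=(let q = (-4 - -2) in 1), E={x↦1, z↦0}, S={0↦2, 1↦2}, K=∅>
[6] <C=(-4 - -2), E={x↦1, z↦0}, S={0↦2, 1↦2}, K=[let q]>
[7] <C=-4, E={x↦1, z↦0}, S={0↦2, 1↦2}, K=[subR :: let q]>
[8] <C=-2, E={x↦1, z↦0}, S={0↦2, 1↦2}, K=[subL(-4) :: let q]>
[9] <C=1, E={q↦2, x↦1, z↦0}, S={0↦2, 1↦2, 2↦-2}, K=∅>
→ final value 1

Answer: 1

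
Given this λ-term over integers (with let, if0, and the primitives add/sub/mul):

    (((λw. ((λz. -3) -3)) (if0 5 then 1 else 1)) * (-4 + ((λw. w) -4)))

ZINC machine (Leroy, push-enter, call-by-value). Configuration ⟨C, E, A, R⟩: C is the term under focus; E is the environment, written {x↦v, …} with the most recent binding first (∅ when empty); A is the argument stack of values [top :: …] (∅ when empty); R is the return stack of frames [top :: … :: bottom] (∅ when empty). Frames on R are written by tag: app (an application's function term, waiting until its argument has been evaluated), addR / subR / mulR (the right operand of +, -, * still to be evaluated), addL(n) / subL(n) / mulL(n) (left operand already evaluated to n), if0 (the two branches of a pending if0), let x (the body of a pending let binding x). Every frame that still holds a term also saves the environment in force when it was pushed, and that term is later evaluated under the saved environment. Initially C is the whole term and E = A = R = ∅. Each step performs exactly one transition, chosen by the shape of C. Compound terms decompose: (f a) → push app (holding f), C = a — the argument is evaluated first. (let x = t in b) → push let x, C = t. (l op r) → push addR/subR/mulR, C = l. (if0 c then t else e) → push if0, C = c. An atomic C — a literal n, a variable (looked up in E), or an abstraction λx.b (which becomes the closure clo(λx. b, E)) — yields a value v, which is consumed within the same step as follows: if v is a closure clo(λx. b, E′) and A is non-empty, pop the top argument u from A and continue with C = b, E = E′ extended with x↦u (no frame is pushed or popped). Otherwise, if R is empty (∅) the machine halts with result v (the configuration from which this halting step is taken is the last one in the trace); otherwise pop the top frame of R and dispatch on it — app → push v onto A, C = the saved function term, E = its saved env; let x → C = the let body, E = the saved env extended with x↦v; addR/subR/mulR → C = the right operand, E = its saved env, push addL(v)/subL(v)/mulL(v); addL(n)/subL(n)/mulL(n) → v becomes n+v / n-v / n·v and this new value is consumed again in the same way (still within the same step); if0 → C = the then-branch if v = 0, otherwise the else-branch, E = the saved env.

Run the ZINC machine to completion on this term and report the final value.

Answer: 24

Execution trace:
t=0: <C=(((λw. ((λz. -3) -3)) (if0 5 then 1 else 1)) * (-4 + ((λw. w) -4))), E=∅, A=∅, R=∅>
t=1: <C=((λw. ((λz. -3) -3)) (if0 5 then 1 else 1)), E=∅, A=∅, R=[mulR]>
t=2: <C=(if0 5 then 1 else 1), E=∅, A=∅, R=[app :: mulR]>
t=3: <C=5, E=∅, A=∅, R=[if0 :: app :: mulR]>
t=4: <C=1, E=∅, A=∅, R=[app :: mulR]>
t=5: <C=(λw. ((λz. -3) -3)), E=∅, A=[1], R=[mulR]>
t=6: <C=((λz. -3) -3), E={w↦1}, A=∅, R=[mulR]>
t=7: <C=-3, E={w↦1}, A=∅, R=[app :: mulR]>
t=8: <C=(λz. -3), E={w↦1}, A=[-3], R=[mulR]>
t=9: <C=-3, E={z↦-3, w↦1}, A=∅, R=[mulR]>
t=10: <C=(-4 + ((λw. w) -4)), E=∅, A=∅, R=[mulL(-3)]>
t=11: <C=-4, E=∅, A=∅, R=[addR :: mulL(-3)]>
t=12: <C=((λw. w) -4), E=∅, A=∅, R=[addL(-4) :: mulL(-3)]>
t=13: <C=-4, E=∅, A=∅, R=[app :: addL(-4) :: mulL(-3)]>
t=14: <C=(λw. w), E=∅, A=[-4], R=[addL(-4) :: mulL(-3)]>
t=15: <C=w, E={w↦-4}, A=∅, R=[addL(-4) :: mulL(-3)]>
→ final value 24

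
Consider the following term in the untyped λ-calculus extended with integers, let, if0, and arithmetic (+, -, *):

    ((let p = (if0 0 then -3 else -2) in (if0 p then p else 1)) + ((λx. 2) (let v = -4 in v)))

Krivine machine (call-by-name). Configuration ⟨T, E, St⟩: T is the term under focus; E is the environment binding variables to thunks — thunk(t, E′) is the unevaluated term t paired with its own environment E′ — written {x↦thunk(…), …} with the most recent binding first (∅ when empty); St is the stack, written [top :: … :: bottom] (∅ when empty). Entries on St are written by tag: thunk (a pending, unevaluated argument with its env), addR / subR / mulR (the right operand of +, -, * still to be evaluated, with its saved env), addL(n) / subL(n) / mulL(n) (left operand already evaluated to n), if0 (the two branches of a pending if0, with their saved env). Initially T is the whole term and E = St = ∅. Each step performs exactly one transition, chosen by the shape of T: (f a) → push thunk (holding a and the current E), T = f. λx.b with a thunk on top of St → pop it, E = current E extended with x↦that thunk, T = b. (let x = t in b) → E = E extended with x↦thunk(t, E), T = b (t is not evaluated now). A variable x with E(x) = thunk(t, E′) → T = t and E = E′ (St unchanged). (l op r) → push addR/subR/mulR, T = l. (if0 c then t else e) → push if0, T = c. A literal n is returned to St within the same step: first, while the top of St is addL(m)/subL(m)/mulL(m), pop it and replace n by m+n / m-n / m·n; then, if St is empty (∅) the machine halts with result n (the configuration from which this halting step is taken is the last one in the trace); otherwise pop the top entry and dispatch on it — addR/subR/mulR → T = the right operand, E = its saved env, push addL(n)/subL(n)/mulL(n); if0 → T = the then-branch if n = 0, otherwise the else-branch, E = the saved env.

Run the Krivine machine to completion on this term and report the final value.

[0] [T=((let p = (if0 0 then -3 else -2) in (if0 p then p else 1)) + ((λx. 2) (let v = -4 in v))) | E=∅ | St=∅]
[1] [T=(let p = (if0 0 then -3 else -2) in (if0 p then p else 1)) | E=∅ | St=[addR]]
[2] [T=(if0 p then p else 1) | E={p↦thunk((if0 0 then -3 else -2), ∅)} | St=[addR]]
[3] [T=p | E={p↦thunk((if0 0 then -3 else -2), ∅)} | St=[if0 :: addR]]
[4] [T=(if0 0 then -3 else -2) | E=∅ | St=[if0 :: addR]]
[5] [T=0 | E=∅ | St=[if0 :: if0 :: addR]]
[6] [T=-3 | E=∅ | St=[if0 :: addR]]
[7] [T=1 | E={p↦thunk((if0 0 then -3 else -2), ∅)} | St=[addR]]
[8] [T=((λx. 2) (let v = -4 in v)) | E=∅ | St=[addL(1)]]
[9] [T=(λx. 2) | E=∅ | St=[thunk :: addL(1)]]
[10] [T=2 | E={x↦thunk((let v = -4 in v), ∅)} | St=[addL(1)]]
→ final value 3

Answer: 3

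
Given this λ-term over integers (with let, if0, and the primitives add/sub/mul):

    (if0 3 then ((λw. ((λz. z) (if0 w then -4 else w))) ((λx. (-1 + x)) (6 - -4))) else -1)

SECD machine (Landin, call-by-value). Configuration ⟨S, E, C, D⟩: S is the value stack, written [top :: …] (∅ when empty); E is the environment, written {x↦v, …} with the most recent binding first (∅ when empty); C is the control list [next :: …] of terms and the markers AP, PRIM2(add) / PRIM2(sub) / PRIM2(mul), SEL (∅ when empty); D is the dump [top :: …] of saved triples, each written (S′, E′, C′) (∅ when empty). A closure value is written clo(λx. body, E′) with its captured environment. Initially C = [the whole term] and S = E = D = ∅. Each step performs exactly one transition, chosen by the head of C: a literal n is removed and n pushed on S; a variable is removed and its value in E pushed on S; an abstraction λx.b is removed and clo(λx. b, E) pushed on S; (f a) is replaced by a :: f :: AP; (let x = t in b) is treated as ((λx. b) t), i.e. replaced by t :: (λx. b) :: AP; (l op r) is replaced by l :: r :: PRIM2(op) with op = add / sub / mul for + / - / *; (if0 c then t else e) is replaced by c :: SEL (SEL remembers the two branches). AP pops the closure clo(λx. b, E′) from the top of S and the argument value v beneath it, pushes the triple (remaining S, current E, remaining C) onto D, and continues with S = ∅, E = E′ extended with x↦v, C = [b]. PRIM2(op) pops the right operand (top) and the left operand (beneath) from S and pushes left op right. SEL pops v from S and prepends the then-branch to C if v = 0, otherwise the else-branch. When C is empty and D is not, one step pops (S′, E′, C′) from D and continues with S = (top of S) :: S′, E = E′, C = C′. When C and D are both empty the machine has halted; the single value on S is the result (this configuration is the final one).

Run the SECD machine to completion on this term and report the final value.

0. [S=∅ | E=∅ | C=[(if0 3 then ((λw. ((λz. z) (if0 w then -4 else w))) ((λx. (-1 + x)) (6 - -4))) else -1)] | D=∅]
1. [S=∅ | E=∅ | C=[3 :: SEL] | D=∅]
2. [S=[3] | E=∅ | C=[SEL] | D=∅]
3. [S=∅ | E=∅ | C=[-1] | D=∅]
4. [S=[-1] | E=∅ | C=∅ | D=∅]
→ final value -1

Answer: -1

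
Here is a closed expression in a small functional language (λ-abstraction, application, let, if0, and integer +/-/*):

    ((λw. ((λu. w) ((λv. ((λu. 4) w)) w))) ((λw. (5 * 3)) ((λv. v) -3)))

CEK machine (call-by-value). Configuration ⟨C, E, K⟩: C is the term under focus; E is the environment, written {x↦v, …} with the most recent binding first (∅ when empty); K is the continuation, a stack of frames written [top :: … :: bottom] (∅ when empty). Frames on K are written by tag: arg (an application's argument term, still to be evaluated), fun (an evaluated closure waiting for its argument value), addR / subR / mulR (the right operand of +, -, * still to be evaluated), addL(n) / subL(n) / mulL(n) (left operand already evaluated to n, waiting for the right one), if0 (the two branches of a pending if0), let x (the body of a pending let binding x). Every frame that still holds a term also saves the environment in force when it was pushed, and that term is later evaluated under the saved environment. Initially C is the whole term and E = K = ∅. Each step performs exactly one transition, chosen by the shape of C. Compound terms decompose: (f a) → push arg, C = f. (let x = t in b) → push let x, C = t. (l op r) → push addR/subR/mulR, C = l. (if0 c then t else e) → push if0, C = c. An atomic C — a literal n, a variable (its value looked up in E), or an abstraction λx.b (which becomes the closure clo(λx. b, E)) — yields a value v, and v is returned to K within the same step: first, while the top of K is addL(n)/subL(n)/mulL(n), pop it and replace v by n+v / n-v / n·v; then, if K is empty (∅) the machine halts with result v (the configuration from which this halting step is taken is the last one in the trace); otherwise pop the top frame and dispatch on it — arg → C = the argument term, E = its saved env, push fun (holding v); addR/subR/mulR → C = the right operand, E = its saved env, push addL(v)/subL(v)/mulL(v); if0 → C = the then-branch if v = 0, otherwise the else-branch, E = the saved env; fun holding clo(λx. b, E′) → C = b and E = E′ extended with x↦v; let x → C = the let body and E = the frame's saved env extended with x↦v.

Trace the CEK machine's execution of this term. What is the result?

Answer: 15

Machine steps:
[0] ⟨C=((λw. ((λu. w) ((λv. ((λu. 4) w)) w))) ((λw. (5 * 3)) ((λv. v) -3))); E=∅; K=∅⟩
[1] ⟨C=(λw. ((λu. w) ((λv. ((λu. 4) w)) w))); E=∅; K=[arg]⟩
[2] ⟨C=((λw. (5 * 3)) ((λv. v) -3)); E=∅; K=[fun]⟩
[3] ⟨C=(λw. (5 * 3)); E=∅; K=[arg :: fun]⟩
[4] ⟨C=((λv. v) -3); E=∅; K=[fun :: fun]⟩
[5] ⟨C=(λv. v); E=∅; K=[arg :: fun :: fun]⟩
[6] ⟨C=-3; E=∅; K=[fun :: fun :: fun]⟩
[7] ⟨C=v; E={v↦-3}; K=[fun :: fun]⟩
[8] ⟨C=(5 * 3); E={w↦-3}; K=[fun]⟩
[9] ⟨C=5; E={w↦-3}; K=[mulR :: fun]⟩
[10] ⟨C=3; E={w↦-3}; K=[mulL(5) :: fun]⟩
[11] ⟨C=((λu. w) ((λv. ((λu. 4) w)) w)); E={w↦15}; K=∅⟩
[12] ⟨C=(λu. w); E={w↦15}; K=[arg]⟩
[13] ⟨C=((λv. ((λu. 4) w)) w); E={w↦15}; K=[fun]⟩
[14] ⟨C=(λv. ((λu. 4) w)); E={w↦15}; K=[arg :: fun]⟩
[15] ⟨C=w; E={w↦15}; K=[fun :: fun]⟩
[16] ⟨C=((λu. 4) w); E={v↦15, w↦15}; K=[fun]⟩
[17] ⟨C=(λu. 4); E={v↦15, w↦15}; K=[arg :: fun]⟩
[18] ⟨C=w; E={v↦15, w↦15}; K=[fun :: fun]⟩
[19] ⟨C=4; E={u↦15, v↦15, w↦15}; K=[fun]⟩
[20] ⟨C=w; E={u↦4, w↦15}; K=∅⟩
→ final value 15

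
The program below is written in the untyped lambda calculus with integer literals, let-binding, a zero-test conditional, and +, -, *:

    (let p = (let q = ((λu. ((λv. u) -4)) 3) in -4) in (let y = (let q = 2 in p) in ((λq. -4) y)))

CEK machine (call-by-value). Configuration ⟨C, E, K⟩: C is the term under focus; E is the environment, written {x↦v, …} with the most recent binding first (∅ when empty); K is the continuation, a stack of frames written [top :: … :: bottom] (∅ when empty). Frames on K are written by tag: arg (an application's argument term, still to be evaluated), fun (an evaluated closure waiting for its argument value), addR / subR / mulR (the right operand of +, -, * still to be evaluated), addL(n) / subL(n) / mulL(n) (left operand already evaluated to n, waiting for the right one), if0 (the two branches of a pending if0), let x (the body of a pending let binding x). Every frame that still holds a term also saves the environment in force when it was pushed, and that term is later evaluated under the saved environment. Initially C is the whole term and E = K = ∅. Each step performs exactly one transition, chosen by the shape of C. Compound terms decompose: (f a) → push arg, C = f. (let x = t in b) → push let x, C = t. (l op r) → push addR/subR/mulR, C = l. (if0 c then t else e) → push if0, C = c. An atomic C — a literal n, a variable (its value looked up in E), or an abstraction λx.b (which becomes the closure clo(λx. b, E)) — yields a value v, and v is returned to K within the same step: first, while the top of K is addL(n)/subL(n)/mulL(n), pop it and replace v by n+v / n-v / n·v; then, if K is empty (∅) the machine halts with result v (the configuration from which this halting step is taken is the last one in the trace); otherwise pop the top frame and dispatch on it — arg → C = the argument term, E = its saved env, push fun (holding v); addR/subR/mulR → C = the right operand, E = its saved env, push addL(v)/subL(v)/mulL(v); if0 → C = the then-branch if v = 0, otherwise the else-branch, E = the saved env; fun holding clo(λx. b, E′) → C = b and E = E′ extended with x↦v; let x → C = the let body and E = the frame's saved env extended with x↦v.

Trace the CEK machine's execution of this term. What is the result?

Answer: -4

Execution trace:
[0] <C=(let p = (let q = ((λu. ((λv. u) -4)) 3) in -4) in (let y = (let q = 2 in p) in ((λq. -4) y))), E=∅, K=∅>
[1] <C=(let q = ((λu. ((λv. u) -4)) 3) in -4), E=∅, K=[let p]>
[2] <C=((λu. ((λv. u) -4)) 3), E=∅, K=[let q :: let p]>
[3] <C=(λu. ((λv. u) -4)), E=∅, K=[arg :: let q :: let p]>
[4] <C=3, E=∅, K=[fun :: let q :: let p]>
[5] <C=((λv. u) -4), E={u↦3}, K=[let q :: let p]>
[6] <C=(λv. u), E={u↦3}, K=[arg :: let q :: let p]>
[7] <C=-4, E={u↦3}, K=[fun :: let q :: let p]>
[8] <C=u, E={v↦-4, u↦3}, K=[let q :: let p]>
[9] <C=-4, E={q↦3}, K=[let p]>
[10] <C=(let y = (let q = 2 in p) in ((λq. -4) y)), E={p↦-4}, K=∅>
[11] <C=(let q = 2 in p), E={p↦-4}, K=[let y]>
[12] <C=2, E={p↦-4}, K=[let q :: let y]>
[13] <C=p, E={q↦2, p↦-4}, K=[let y]>
[14] <C=((λq. -4) y), E={y↦-4, p↦-4}, K=∅>
[15] <C=(λq. -4), E={y↦-4, p↦-4}, K=[arg]>
[16] <C=y, E={y↦-4, p↦-4}, K=[fun]>
[17] <C=-4, E={q↦-4, y↦-4, p↦-4}, K=∅>
→ final value -4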